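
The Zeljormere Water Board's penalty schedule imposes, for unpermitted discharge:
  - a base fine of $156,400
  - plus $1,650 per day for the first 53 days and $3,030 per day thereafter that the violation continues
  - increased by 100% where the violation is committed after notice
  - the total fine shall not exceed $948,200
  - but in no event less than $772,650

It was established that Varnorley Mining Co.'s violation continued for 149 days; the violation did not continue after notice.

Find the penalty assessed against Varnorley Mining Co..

First 53 days: 53 × $1,650 = $87,450
Remaining days: (149 − 53) × $3,030 = $290,880
Per-day component: $87,450 + $290,880 = $378,330
Base plus per-day: $156,400 + $378,330 = $534,730
The violation did not continue after notice: no 100% increase.
Cap at $948,200: $534,730 is within the cap, no reduction.
Minimum $772,650: $534,730 is below the minimum → $772,650

$772,650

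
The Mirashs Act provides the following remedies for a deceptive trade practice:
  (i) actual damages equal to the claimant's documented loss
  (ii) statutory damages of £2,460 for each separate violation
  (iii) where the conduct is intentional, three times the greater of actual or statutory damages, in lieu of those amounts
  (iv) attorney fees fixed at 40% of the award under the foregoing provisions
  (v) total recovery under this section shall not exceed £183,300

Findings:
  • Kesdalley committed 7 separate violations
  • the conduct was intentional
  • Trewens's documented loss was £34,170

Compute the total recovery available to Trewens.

Statutory damages: 7 × £2,460 = £17,220
Greater of actual damages (£34,170) or statutory damages (£17,220): £34,170
Trebled: 3 × £34,170 = £102,510
Attorney fees: 40% of £102,510 = £41,004
Total before cap: £102,510 + £41,004 = £143,514
Cap at £183,300: £143,514 is within the cap, no reduction.

£143,514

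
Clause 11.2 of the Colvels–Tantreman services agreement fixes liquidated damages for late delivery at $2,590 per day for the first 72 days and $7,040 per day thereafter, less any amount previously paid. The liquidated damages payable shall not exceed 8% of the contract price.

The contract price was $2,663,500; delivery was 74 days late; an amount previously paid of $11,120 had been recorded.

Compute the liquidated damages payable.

First 72 days: 72 × $2,590 = $186,480
Remaining days: (74 − 72) × $7,040 = $14,080
Accrued per-day damages: $186,480 + $14,080 = $200,560
Less amount previously paid: $200,560 − $11,120 = $189,440
Cap: 8% of $2,663,500 = $213,080
Cap at $213,080: $189,440 is within the cap, no reduction.

$189,440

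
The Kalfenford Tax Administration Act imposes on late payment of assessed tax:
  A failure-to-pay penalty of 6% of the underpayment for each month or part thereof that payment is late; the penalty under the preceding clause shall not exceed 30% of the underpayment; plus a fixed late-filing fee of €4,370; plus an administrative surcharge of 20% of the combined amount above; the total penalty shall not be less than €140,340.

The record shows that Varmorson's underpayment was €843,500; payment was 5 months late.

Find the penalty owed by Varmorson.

€308,904

Accrued rate: 6% × 5 = 30%, capped at 30% → 30%
Failure-to-pay penalty: 30% of €843,500 = €253,050
Penalty before surcharge: €253,050 + €4,370 = €257,420
Administrative surcharge: 20% of €257,420 = €51,484
Total penalty: €257,420 + €51,484 = €308,904
Minimum €140,340: €308,904 meets the minimum, no increase.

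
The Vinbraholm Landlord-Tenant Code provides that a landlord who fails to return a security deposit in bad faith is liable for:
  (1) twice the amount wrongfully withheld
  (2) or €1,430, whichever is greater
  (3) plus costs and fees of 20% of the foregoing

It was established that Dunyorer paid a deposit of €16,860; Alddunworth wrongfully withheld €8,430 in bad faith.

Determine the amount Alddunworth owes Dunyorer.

€20,232

Doubled: 2 × €8,430 = €16,860
Minimum €1,430: €16,860 meets the minimum, no increase.
Costs and fees: 20% of €16,860 = €3,372
Total recovery: €16,860 + €3,372 = €20,232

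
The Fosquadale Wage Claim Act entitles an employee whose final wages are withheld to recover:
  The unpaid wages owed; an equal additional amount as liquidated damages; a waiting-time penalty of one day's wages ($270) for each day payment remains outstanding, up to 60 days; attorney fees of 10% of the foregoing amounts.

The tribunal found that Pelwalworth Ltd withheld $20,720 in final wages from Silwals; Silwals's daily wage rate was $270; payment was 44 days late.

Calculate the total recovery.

Liquidated damages (equal amount): $20,720
Penalty days: min(44, 60) = 44
Waiting-time penalty: 44 × $270 = $11,880
Subtotal: $20,720 + $20,720 + $11,880 = $53,320
Attorney fees: 10% of $53,320 = $5,332
Total award: $53,320 + $5,332 = $58,652

Total award: $58,652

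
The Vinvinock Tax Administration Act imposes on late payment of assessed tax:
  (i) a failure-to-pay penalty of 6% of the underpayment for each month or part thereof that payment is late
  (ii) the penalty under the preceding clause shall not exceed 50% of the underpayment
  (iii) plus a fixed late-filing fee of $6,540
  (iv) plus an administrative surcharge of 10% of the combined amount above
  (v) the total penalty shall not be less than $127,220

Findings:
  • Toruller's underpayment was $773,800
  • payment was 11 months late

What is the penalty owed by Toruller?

Accrued rate: 6% × 11 = 66%, capped at 50% → 50%
Failure-to-pay penalty: 50% of $773,800 = $386,900
Penalty before surcharge: $386,900 + $6,540 = $393,440
Administrative surcharge: 10% of $393,440 = $39,344
Total penalty: $393,440 + $39,344 = $432,784
Minimum $127,220: $432,784 meets the minimum, no increase.

$432,784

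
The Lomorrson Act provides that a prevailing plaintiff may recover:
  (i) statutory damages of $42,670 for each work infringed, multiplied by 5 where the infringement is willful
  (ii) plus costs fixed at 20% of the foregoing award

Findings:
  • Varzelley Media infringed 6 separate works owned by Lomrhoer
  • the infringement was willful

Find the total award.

Statutory damages: 6 × $42,670 = $256,020
Multiplied by 5: 5 × $256,020 = $1,280,100
Costs: 20% of $1,280,100 = $256,020
Award plus costs: $1,280,100 + $256,020 = $1,536,120

$1,536,120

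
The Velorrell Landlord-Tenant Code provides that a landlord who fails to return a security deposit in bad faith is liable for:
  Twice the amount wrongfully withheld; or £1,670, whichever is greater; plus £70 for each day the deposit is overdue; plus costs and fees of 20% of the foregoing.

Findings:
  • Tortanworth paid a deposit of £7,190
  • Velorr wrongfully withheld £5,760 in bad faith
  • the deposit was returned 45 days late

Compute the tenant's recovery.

Doubled: 2 × £5,760 = £11,520
Minimum £1,670: £11,520 meets the minimum, no increase.
Late-return penalty: 45 × £70 = £3,150
Damages plus late penalty: £11,520 + £3,150 = £14,670
Costs and fees: 20% of £14,670 = £2,934
Total recovery: £14,670 + £2,934 = £17,604

£17,604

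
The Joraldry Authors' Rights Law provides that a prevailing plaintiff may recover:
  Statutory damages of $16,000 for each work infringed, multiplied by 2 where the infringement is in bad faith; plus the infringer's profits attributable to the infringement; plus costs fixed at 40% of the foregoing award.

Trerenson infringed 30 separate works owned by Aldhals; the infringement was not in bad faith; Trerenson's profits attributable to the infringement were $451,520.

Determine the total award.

$1,304,128

Statutory damages: 30 × $16,000 = $480,000
Infringement not in bad faith: no ×2 enhancement.
Combined award: $480,000 + $451,520 = $931,520
Costs: 40% of $931,520 = $372,608
Award plus costs: $931,520 + $372,608 = $1,304,128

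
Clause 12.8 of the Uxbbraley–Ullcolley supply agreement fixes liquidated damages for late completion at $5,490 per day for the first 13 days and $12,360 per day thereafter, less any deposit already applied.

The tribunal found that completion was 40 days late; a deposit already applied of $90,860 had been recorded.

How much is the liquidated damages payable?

First 13 days: 13 × $5,490 = $71,370
Remaining days: (40 − 13) × $12,360 = $333,720
Accrued per-day damages: $71,370 + $333,720 = $405,090
Less deposit already applied: $405,090 − $90,860 = $314,230

$314,230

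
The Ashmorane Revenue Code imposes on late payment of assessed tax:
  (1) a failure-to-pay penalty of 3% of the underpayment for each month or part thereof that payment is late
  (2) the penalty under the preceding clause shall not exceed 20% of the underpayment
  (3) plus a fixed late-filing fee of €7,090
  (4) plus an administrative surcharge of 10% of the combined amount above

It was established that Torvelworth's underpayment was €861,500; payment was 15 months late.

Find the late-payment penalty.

€197,329

Accrued rate: 3% × 15 = 45%, capped at 20% → 20%
Failure-to-pay penalty: 20% of €861,500 = €172,300
Penalty before surcharge: €172,300 + €7,090 = €179,390
Administrative surcharge: 10% of €179,390 = €17,939
Total penalty: €179,390 + €17,939 = €197,329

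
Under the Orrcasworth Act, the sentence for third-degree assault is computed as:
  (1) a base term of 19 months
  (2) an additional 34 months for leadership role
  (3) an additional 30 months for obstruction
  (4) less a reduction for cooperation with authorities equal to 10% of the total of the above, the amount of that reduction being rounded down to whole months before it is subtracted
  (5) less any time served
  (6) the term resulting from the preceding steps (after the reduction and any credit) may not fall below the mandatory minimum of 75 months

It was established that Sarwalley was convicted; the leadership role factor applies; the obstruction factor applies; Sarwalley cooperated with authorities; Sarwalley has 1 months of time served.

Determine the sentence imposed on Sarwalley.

Leadership role enhancement: +34 months
Obstruction enhancement: +30 months
Adjusted term: 19 months + 34 months + 30 months = 83 months
Cooperation with authorities reduction: 10% of 83 months = 8 months (rounded down)
After reduction: 83 − 8 = 75 months
Less time served: 75 months − 1 months = 74 months
Minimum 75 months: 74 months is below the minimum → 75 months

75 months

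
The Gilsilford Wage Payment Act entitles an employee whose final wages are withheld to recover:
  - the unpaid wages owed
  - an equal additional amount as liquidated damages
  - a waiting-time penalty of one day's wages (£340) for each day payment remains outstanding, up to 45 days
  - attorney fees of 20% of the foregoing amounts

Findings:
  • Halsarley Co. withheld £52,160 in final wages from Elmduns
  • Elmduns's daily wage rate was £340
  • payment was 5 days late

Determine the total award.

Liquidated damages (equal amount): £52,160
Penalty days: min(5, 45) = 5
Waiting-time penalty: 5 × £340 = £1,700
Subtotal: £52,160 + £52,160 + £1,700 = £106,020
Attorney fees: 20% of £106,020 = £21,204
Total award: £106,020 + £21,204 = £127,224

Total award: £127,224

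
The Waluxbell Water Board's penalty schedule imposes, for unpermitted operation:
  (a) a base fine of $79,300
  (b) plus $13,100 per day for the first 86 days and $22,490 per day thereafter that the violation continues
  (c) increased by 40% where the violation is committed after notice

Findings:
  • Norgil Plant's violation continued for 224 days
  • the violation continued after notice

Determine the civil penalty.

$6,033,328

First 86 days: 86 × $13,100 = $1,126,600
Remaining days: (224 − 86) × $22,490 = $3,103,620
Per-day component: $1,126,600 + $3,103,620 = $4,230,220
Base plus per-day: $79,300 + $4,230,220 = $4,309,520
Enhancement: 40% of $4,309,520 = $1,723,808
Enhanced fine: $4,309,520 + $1,723,808 = $6,033,328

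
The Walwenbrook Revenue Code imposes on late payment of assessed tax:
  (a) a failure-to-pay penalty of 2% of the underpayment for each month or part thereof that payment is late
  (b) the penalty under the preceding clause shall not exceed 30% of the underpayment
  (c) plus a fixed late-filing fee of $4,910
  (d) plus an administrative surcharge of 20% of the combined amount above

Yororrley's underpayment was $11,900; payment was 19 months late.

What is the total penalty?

Penalty: $10,176

Accrued rate: 2% × 19 = 38%, capped at 30% → 30%
Failure-to-pay penalty: 30% of $11,900 = $3,570
Penalty before surcharge: $3,570 + $4,910 = $8,480
Administrative surcharge: 20% of $8,480 = $1,696
Total penalty: $8,480 + $1,696 = $10,176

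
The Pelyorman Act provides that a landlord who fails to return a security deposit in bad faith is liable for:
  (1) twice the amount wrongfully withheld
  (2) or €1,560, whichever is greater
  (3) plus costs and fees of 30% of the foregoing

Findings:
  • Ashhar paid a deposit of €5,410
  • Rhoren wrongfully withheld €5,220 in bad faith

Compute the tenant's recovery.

Doubled: 2 × €5,220 = €10,440
Minimum €1,560: €10,440 meets the minimum, no increase.
Costs and fees: 30% of €10,440 = €3,132
Total recovery: €10,440 + €3,132 = €13,572

€13,572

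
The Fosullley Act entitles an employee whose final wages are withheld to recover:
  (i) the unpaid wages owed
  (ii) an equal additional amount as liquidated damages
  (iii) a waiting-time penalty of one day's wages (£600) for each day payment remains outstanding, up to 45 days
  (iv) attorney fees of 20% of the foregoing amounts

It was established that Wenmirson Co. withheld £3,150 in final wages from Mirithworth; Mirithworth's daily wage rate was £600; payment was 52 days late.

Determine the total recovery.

£39,960

Liquidated damages (equal amount): £3,150
Penalty days: min(52, 45) = 45
Waiting-time penalty: 45 × £600 = £27,000
Subtotal: £3,150 + £3,150 + £27,000 = £33,300
Attorney fees: 20% of £33,300 = £6,660
Total award: £33,300 + £6,660 = £39,960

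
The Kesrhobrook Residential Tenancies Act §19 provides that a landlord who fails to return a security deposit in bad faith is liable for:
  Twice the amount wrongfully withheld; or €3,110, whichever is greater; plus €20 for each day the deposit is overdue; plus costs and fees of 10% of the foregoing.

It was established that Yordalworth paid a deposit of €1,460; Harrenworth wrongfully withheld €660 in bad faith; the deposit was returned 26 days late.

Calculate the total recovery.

€3,993

Doubled: 2 × €660 = €1,320
Minimum €3,110: €1,320 is below the minimum → €3,110
Late-return penalty: 26 × €20 = €520
Damages plus late penalty: €3,110 + €520 = €3,630
Costs and fees: 10% of €3,630 = €363
Total recovery: €3,630 + €363 = €3,993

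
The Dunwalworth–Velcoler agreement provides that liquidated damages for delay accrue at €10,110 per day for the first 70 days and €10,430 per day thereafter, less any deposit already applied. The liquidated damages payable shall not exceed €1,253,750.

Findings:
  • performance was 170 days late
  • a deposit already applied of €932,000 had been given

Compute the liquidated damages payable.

First 70 days: 70 × €10,110 = €707,700
Remaining days: (170 − 70) × €10,430 = €1,043,000
Accrued per-day damages: €707,700 + €1,043,000 = €1,750,700
Less deposit already applied: €1,750,700 − €932,000 = €818,700
Cap at €1,253,750: €818,700 is within the cap, no reduction.

€818,700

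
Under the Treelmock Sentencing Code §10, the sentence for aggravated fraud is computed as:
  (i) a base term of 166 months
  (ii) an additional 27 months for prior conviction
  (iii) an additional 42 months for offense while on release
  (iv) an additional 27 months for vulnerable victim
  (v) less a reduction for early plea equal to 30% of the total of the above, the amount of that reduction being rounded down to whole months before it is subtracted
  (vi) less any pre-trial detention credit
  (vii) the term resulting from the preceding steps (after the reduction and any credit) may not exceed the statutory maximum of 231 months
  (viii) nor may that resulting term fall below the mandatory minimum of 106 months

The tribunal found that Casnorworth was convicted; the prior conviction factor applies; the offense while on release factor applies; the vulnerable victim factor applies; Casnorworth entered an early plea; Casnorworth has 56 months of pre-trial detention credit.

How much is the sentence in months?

Prior conviction enhancement: +27 months
Offense while on release enhancement: +42 months
Vulnerable victim enhancement: +27 months
Adjusted term: 166 months + 27 months + 42 months + 27 months = 262 months
Early plea reduction: 30% of 262 months = 78 months (rounded down)
After reduction: 262 − 78 = 184 months
Less pre-trial detention credit: 184 months − 56 months = 128 months
Cap at 231 months: 128 months is within the cap, no reduction.
Minimum 106 months: 128 months meets the minimum, no increase.

Sentence: 128 months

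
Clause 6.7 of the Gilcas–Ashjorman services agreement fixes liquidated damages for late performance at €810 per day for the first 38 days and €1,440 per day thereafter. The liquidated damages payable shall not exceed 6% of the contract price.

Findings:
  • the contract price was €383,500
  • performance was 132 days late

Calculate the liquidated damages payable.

First 38 days: 38 × €810 = €30,780
Remaining days: (132 − 38) × €1,440 = €135,360
Accrued per-day damages: €30,780 + €135,360 = €166,140
Cap: 6% of €383,500 = €23,010
Cap at €23,010: €166,140 exceeds the cap → €23,010

€23,010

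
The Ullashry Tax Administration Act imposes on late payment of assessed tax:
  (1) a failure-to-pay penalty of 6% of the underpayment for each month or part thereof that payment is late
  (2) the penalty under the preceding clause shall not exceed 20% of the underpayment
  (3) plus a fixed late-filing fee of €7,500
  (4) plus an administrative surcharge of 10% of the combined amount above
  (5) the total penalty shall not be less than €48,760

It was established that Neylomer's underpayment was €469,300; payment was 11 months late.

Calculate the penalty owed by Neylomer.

Accrued rate: 6% × 11 = 66%, capped at 20% → 20%
Failure-to-pay penalty: 20% of €469,300 = €93,860
Penalty before surcharge: €93,860 + €7,500 = €101,360
Administrative surcharge: 10% of €101,360 = €10,136
Total penalty: €101,360 + €10,136 = €111,496
Minimum €48,760: €111,496 meets the minimum, no increase.

€111,496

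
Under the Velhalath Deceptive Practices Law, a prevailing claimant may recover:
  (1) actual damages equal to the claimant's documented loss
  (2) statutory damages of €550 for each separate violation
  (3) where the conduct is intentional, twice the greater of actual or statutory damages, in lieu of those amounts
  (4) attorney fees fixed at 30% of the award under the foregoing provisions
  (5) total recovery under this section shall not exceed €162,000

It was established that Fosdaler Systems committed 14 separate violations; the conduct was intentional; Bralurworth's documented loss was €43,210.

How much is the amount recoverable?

Statutory damages: 14 × €550 = €7,700
Greater of actual damages (€43,210) or statutory damages (€7,700): €43,210
Doubled: 2 × €43,210 = €86,420
Attorney fees: 30% of €86,420 = €25,926
Total before cap: €86,420 + €25,926 = €112,346
Cap at €162,000: €112,346 is within the cap, no reduction.

€112,346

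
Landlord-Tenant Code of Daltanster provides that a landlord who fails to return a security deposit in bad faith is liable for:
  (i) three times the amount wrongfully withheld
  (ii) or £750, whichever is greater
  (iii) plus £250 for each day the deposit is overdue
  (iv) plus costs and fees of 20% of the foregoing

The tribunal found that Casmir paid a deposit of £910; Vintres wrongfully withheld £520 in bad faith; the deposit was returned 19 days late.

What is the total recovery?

Trebled: 3 × £520 = £1,560
Minimum £750: £1,560 meets the minimum, no increase.
Late-return penalty: 19 × £250 = £4,750
Damages plus late penalty: £1,560 + £4,750 = £6,310
Costs and fees: 20% of £6,310 = £1,262
Total recovery: £6,310 + £1,262 = £7,572

£7,572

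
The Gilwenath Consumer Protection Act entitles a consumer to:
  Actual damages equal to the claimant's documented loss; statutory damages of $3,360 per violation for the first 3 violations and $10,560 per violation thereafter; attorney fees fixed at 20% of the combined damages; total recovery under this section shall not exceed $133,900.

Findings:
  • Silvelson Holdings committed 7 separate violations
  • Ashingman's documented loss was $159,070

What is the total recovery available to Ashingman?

First 3 violations: 3 × $3,360 = $10,080
Remaining violations: (7 − 3) × $10,560 = $42,240
Statutory damages: $10,080 + $42,240 = $52,320
Combined damages: $159,070 + $52,320 = $211,390
Attorney fees: 20% of $211,390 = $42,278
Total before cap: $211,390 + $42,278 = $253,668
Cap at $133,900: $253,668 exceeds the cap → $133,900

$133,900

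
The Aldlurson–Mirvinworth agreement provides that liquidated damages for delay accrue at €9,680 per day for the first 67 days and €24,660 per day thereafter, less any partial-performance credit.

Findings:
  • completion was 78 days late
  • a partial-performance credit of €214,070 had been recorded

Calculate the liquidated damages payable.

€705,750

First 67 days: 67 × €9,680 = €648,560
Remaining days: (78 − 67) × €24,660 = €271,260
Accrued per-day damages: €648,560 + €271,260 = €919,820
Less partial-performance credit: €919,820 − €214,070 = €705,750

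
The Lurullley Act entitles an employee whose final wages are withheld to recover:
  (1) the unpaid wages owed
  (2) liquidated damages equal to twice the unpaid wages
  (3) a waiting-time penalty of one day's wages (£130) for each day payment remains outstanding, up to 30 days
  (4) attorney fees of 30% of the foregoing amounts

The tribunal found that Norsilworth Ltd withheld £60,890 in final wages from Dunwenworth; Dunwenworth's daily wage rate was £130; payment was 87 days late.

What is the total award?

Doubled: 2 × £60,890 = £121,780
Penalty days: min(87, 30) = 30
Waiting-time penalty: 30 × £130 = £3,900
Subtotal: £60,890 + £121,780 + £3,900 = £186,570
Attorney fees: 30% of £186,570 = £55,971
Total award: £186,570 + £55,971 = £242,541

£242,541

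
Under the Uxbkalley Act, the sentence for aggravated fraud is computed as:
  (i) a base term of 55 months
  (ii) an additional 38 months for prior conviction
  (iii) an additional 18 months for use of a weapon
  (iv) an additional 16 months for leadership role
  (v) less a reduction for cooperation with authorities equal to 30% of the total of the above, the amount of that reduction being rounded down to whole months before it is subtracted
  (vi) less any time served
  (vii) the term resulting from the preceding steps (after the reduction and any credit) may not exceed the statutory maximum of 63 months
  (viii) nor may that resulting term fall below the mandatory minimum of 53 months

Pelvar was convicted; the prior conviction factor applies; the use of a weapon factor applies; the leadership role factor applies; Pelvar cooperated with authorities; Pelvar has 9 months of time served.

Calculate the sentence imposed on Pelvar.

Prior conviction enhancement: +38 months
Use of a weapon enhancement: +18 months
Leadership role enhancement: +16 months
Adjusted term: 55 months + 38 months + 18 months + 16 months = 127 months
Cooperation with authorities reduction: 30% of 127 months = 38 months (rounded down)
After reduction: 127 − 38 = 89 months
Less time served: 89 months − 9 months = 80 months
Cap at 63 months: 80 months exceeds the cap → 63 months
Minimum 53 months: 63 months meets the minimum, no increase.

63 months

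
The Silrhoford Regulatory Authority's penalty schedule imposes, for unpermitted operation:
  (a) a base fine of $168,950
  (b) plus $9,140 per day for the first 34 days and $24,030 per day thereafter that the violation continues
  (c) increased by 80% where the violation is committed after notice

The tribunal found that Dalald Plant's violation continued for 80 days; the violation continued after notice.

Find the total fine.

$2,853,162

First 34 days: 34 × $9,140 = $310,760
Remaining days: (80 − 34) × $24,030 = $1,105,380
Per-day component: $310,760 + $1,105,380 = $1,416,140
Base plus per-day: $168,950 + $1,416,140 = $1,585,090
Enhancement: 80% of $1,585,090 = $1,268,072
Enhanced fine: $1,585,090 + $1,268,072 = $2,853,162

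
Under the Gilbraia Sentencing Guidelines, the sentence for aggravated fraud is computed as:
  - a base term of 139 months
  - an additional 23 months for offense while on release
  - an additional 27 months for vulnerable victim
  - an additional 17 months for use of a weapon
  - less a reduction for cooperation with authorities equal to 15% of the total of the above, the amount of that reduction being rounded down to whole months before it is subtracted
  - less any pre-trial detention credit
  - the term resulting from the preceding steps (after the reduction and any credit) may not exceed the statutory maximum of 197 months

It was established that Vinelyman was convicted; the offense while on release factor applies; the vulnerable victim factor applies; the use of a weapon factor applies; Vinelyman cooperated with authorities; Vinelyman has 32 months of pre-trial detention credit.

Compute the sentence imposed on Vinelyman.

Offense while on release enhancement: +23 months
Vulnerable victim enhancement: +27 months
Use of a weapon enhancement: +17 months
Adjusted term: 139 months + 23 months + 27 months + 17 months = 206 months
Cooperation with authorities reduction: 15% of 206 months = 30 months (rounded down)
After reduction: 206 − 30 = 176 months
Less pre-trial detention credit: 176 months − 32 months = 144 months
Cap at 197 months: 144 months is within the cap, no reduction.

144 months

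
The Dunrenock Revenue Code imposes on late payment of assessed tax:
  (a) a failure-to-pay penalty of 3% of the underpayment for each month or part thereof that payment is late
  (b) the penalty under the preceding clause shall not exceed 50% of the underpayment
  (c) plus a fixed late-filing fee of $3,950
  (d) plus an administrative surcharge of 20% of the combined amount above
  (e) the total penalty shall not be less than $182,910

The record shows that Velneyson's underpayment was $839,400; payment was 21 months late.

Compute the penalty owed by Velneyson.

Accrued rate: 3% × 21 = 63%, capped at 50% → 50%
Failure-to-pay penalty: 50% of $839,400 = $419,700
Penalty before surcharge: $419,700 + $3,950 = $423,650
Administrative surcharge: 20% of $423,650 = $84,730
Total penalty: $423,650 + $84,730 = $508,380
Minimum $182,910: $508,380 meets the minimum, no increase.

Penalty: $508,380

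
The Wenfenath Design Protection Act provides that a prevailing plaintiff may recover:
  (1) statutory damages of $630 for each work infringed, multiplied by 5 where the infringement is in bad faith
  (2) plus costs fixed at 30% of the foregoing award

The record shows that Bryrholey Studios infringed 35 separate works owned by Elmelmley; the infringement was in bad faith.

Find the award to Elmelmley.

$143,325

Statutory damages: 35 × $630 = $22,050
Multiplied by 5: 5 × $22,050 = $110,250
Costs: 30% of $110,250 = $33,075
Award plus costs: $110,250 + $33,075 = $143,325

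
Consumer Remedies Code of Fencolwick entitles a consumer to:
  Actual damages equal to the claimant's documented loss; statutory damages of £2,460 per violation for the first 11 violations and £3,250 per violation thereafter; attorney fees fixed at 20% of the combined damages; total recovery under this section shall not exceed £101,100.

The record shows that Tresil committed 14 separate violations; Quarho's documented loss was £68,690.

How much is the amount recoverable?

First 11 violations: 11 × £2,460 = £27,060
Remaining violations: (14 − 11) × £3,250 = £9,750
Statutory damages: £27,060 + £9,750 = £36,810
Combined damages: £68,690 + £36,810 = £105,500
Attorney fees: 20% of £105,500 = £21,100
Total before cap: £105,500 + £21,100 = £126,600
Cap at £101,100: £126,600 exceeds the cap → £101,100

£101,100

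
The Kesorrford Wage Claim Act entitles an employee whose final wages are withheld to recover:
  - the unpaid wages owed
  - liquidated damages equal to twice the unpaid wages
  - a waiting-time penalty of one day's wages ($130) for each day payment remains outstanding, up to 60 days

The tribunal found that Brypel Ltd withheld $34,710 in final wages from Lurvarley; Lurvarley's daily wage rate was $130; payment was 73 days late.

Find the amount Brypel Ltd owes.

Doubled: 2 × $34,710 = $69,420
Penalty days: min(73, 60) = 60
Waiting-time penalty: 60 × $130 = $7,800
Total award: $34,710 + $69,420 + $7,800 = $111,930

$111,930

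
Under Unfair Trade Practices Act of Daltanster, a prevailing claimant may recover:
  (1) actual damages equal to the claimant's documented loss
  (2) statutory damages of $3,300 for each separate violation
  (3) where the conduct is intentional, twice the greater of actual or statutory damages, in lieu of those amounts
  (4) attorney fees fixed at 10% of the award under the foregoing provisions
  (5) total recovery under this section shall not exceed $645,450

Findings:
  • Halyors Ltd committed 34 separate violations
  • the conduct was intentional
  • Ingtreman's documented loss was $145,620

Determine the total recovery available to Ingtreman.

$320,364

Statutory damages: 34 × $3,300 = $112,200
Greater of actual damages ($145,620) or statutory damages ($112,200): $145,620
Doubled: 2 × $145,620 = $291,240
Attorney fees: 10% of $291,240 = $29,124
Total before cap: $291,240 + $29,124 = $320,364
Cap at $645,450: $320,364 is within the cap, no reduction.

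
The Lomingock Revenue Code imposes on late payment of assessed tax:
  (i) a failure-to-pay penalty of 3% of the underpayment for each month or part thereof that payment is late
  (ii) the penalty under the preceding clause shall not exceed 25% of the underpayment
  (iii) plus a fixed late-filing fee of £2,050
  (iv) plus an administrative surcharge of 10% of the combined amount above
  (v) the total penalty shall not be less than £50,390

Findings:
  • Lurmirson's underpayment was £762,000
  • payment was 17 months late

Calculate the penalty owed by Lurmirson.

Accrued rate: 3% × 17 = 51%, capped at 25% → 25%
Failure-to-pay penalty: 25% of £762,000 = £190,500
Penalty before surcharge: £190,500 + £2,050 = £192,550
Administrative surcharge: 10% of £192,550 = £19,255
Total penalty: £192,550 + £19,255 = £211,805
Minimum £50,390: £211,805 meets the minimum, no increase.

£211,805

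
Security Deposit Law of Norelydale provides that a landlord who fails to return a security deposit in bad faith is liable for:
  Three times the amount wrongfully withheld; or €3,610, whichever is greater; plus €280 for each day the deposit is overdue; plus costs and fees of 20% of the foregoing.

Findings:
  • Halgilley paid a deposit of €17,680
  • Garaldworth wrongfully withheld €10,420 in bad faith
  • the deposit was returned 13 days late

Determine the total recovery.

Trebled: 3 × €10,420 = €31,260
Minimum €3,610: €31,260 meets the minimum, no increase.
Late-return penalty: 13 × €280 = €3,640
Damages plus late penalty: €31,260 + €3,640 = €34,900
Costs and fees: 20% of €34,900 = €6,980
Total recovery: €34,900 + €6,980 = €41,880

Recovery: €41,880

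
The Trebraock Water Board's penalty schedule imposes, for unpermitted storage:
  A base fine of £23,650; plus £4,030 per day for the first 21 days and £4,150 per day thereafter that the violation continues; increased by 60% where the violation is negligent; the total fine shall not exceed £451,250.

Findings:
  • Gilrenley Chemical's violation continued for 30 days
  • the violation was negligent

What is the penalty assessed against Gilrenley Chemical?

£233,008

First 21 days: 21 × £4,030 = £84,630
Remaining days: (30 − 21) × £4,150 = £37,350
Per-day component: £84,630 + £37,350 = £121,980
Base plus per-day: £23,650 + £121,980 = £145,630
Enhancement: 60% of £145,630 = £87,378
Enhanced fine: £145,630 + £87,378 = £233,008
Cap at £451,250: £233,008 is within the cap, no reduction.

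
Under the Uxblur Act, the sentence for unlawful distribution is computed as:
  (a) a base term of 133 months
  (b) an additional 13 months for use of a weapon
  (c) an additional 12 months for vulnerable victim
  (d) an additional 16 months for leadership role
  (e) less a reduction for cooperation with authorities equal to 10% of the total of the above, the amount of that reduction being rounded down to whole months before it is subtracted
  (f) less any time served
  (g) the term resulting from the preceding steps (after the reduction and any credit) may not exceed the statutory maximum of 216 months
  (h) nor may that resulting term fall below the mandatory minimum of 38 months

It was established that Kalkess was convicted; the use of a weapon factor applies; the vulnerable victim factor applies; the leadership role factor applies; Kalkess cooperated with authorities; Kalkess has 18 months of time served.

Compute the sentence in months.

Use of a weapon enhancement: +13 months
Vulnerable victim enhancement: +12 months
Leadership role enhancement: +16 months
Adjusted term: 133 months + 13 months + 12 months + 16 months = 174 months
Cooperation with authorities reduction: 10% of 174 months = 17 months (rounded down)
After reduction: 174 − 17 = 157 months
Less time served: 157 months − 18 months = 139 months
Cap at 216 months: 139 months is within the cap, no reduction.
Minimum 38 months: 139 months meets the minimum, no increase.

139 months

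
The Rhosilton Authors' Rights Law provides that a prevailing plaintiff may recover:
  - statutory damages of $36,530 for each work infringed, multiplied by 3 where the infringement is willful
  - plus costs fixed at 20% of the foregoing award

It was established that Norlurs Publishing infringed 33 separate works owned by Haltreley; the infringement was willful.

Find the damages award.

Statutory damages: 33 × $36,530 = $1,205,490
Trebled: 3 × $1,205,490 = $3,616,470
Costs: 20% of $3,616,470 = $723,294
Award plus costs: $3,616,470 + $723,294 = $4,339,764

Award: $4,339,764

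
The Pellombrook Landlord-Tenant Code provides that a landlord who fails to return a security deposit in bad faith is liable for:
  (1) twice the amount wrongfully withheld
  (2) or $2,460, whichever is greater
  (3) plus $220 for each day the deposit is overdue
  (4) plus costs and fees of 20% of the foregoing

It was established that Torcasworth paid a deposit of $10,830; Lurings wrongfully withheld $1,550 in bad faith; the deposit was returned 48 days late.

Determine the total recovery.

Recovery: $16,392

Doubled: 2 × $1,550 = $3,100
Minimum $2,460: $3,100 meets the minimum, no increase.
Late-return penalty: 48 × $220 = $10,560
Damages plus late penalty: $3,100 + $10,560 = $13,660
Costs and fees: 20% of $13,660 = $2,732
Total recovery: $13,660 + $2,732 = $16,392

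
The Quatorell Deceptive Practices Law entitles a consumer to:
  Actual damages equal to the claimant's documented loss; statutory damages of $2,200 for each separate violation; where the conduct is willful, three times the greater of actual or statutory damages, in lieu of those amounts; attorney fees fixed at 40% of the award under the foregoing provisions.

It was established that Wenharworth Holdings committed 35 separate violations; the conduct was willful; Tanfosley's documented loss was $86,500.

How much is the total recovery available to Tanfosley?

$363,300

Statutory damages: 35 × $2,200 = $77,000
Greater of actual damages ($86,500) or statutory damages ($77,000): $86,500
Trebled: 3 × $86,500 = $259,500
Attorney fees: 40% of $259,500 = $103,800
Total recovery: $259,500 + $103,800 = $363,300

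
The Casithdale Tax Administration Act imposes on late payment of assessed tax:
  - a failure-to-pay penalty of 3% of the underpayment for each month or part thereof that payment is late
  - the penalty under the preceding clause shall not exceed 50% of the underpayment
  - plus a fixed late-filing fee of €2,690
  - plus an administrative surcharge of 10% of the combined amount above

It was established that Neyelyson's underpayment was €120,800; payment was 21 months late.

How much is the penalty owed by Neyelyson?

€69,399

Accrued rate: 3% × 21 = 63%, capped at 50% → 50%
Failure-to-pay penalty: 50% of €120,800 = €60,400
Penalty before surcharge: €60,400 + €2,690 = €63,090
Administrative surcharge: 10% of €63,090 = €6,309
Total penalty: €63,090 + €6,309 = €69,399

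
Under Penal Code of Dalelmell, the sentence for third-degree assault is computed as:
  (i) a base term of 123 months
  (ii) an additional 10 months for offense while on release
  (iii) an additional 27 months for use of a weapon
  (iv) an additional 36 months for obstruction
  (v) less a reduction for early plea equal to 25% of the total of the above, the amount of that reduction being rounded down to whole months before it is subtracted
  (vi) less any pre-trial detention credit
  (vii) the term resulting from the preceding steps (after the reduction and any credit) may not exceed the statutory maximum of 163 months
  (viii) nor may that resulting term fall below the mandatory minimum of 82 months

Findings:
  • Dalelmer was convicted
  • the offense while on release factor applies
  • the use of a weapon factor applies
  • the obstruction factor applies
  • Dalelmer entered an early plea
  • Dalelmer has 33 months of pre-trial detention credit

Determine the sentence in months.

114 months

Offense while on release enhancement: +10 months
Use of a weapon enhancement: +27 months
Obstruction enhancement: +36 months
Adjusted term: 123 months + 10 months + 27 months + 36 months = 196 months
Early plea reduction: 25% of 196 months = 49 months (rounded down)
After reduction: 196 − 49 = 147 months
Less pre-trial detention credit: 147 months − 33 months = 114 months
Cap at 163 months: 114 months is within the cap, no reduction.
Minimum 82 months: 114 months meets the minimum, no increase.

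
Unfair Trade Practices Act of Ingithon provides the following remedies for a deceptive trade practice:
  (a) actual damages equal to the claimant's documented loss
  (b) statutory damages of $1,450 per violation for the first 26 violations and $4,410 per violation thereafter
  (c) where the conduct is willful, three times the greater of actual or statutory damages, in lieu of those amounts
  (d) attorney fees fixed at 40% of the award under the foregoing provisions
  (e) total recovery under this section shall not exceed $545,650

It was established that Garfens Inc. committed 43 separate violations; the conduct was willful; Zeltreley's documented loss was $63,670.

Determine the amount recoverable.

First 26 violations: 26 × $1,450 = $37,700
Remaining violations: (43 − 26) × $4,410 = $74,970
Statutory damages: $37,700 + $74,970 = $112,670
Greater of actual damages ($63,670) or statutory damages ($112,670): $112,670
Trebled: 3 × $112,670 = $338,010
Attorney fees: 40% of $338,010 = $135,204
Total before cap: $338,010 + $135,204 = $473,214
Cap at $545,650: $473,214 is within the cap, no reduction.

$473,214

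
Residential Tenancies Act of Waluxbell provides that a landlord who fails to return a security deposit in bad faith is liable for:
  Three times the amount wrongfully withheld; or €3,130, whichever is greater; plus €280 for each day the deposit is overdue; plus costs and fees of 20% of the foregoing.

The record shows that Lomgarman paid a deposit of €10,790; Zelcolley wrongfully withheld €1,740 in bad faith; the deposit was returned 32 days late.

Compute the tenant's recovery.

€17,016

Trebled: 3 × €1,740 = €5,220
Minimum €3,130: €5,220 meets the minimum, no increase.
Late-return penalty: 32 × €280 = €8,960
Damages plus late penalty: €5,220 + €8,960 = €14,180
Costs and fees: 20% of €14,180 = €2,836
Total recovery: €14,180 + €2,836 = €17,016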